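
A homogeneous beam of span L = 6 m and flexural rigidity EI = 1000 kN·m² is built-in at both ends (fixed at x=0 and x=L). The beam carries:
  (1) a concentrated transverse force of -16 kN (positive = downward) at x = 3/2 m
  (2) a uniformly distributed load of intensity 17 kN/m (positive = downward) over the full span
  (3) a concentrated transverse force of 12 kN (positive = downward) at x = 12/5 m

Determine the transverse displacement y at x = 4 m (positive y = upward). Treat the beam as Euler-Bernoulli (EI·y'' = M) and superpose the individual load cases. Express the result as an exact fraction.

y(4) = -17947/375000 m

Load 1 — point force P=-16 kN at a=3/2 m (b=L-a=9/2):
  y_1 = -Pa²(L-x)²(3bL-(3b+a)(L-x))/(6L³EI)  [x>a] = -(-16)·(3/2)²·(6-4)²·(3·(9/2)·6-(3·(9/2)+(3/2))·(6-4))/(6·6³·1000) = 17/3000 m
Load 2 — uniform load w=17 kN/m over full span:
  y_2 = -wx²(L-x)²/(24EI) = -17·4²·(6-4)²/(24·1000) = -17/375 m
Load 3 — point force P=12 kN at a=12/5 m (b=L-a=18/5):
  y_3 = -Pa²(L-x)²(3bL-(3b+a)(L-x))/(6L³EI)  [x>a] = -12·(12/5)²·(6-4)²·(3·(18/5)·6-(3·(18/5)+(12/5))·(6-4))/(6·6³·1000) = -128/15625 m
Superposition: y = Σ y_i = -17947/375000 m ≈ -0.047859 m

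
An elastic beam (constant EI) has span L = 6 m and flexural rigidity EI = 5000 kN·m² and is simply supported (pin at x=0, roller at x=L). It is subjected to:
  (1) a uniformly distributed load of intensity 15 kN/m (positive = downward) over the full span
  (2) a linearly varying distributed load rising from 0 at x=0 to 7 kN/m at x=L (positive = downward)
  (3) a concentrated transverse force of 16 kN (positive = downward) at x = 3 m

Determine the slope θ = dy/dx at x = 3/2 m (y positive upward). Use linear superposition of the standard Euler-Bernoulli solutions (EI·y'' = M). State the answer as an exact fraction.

θ(3/2) = -181227/6400000 rad

Load 1 — uniform load w=15 kN/m over full span:
  θ_1 = -w(L³-6Lx²+4x³)/(24EI) = -15·(6³-6·6·(3/2)²+4·(3/2)³)/(24·5000) = -297/16000 rad
Load 2 — triangular load w₀=7 kN/m (0→w₀ over full span):
  θ_2 = -w₀(7L⁴-30L²x²+15x⁴)/(360LEI) = -7·(7·6⁴-30·6²·(3/2)²+15·(3/2)⁴)/(360·6·5000) = -27867/6400000 rad
Load 3 — point force P=16 kN at a=3 m (b=L-a=3):
  θ_3 = -Pb(L²-b²-3x²)/(6LEI)  [x≤a] = -16·3·(6²-3²-3·(3/2)²)/(6·6·5000) = -27/5000 rad
Superposition: θ = Σ θ_i = -181227/6400000 rad ≈ -0.028317 rad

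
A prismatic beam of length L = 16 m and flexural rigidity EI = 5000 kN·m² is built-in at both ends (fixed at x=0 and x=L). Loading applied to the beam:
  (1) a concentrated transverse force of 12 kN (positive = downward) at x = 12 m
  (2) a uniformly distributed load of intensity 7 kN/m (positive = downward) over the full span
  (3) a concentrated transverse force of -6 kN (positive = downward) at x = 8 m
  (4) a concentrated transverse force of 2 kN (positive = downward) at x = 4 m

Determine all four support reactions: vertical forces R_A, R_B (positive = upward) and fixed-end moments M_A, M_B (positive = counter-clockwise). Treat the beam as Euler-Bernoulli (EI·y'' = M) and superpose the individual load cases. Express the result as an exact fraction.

R_A = 905/16 kN, M_A = 905/6 kN·m, R_B = 1015/16 kN, M_B = -995/6 kN·m

Load 1 — point force P=12 kN at a=12 m (b=L-a=4):
  R_A = Pb²(3a+b)/L³ = 12·4²·(3·12+4)/16³ = 15/8 kN
  M_A = Pab²/L² = 12·12·4²/16² = 9 kN·m
  R_B = Pa²(a+3b)/L³ = 12·12²·(12+3·4)/16³ = 81/8 kN
  M_B = -Pa²b/L² = -12·12²·4/16² = -27 kN·m
Load 2 — uniform load w=7 kN/m over full span:
  R_A = wL/2 = 7·16/2 = 56 kN
  M_A = wL²/12 = 7·16²/12 = 448/3 kN·m
  R_B = wL/2 = 7·16/2 = 56 kN
  M_B = -wL²/12 = -7·16²/12 = -448/3 kN·m
Load 3 — point force P=-6 kN at a=8 m (b=L-a=8):
  R_A = Pb²(3a+b)/L³ = (-6)·8²·(3·8+8)/16³ = -3 kN
  M_A = Pab²/L² = (-6)·8·8²/16² = -12 kN·m
  R_B = Pa²(a+3b)/L³ = (-6)·8²·(8+3·8)/16³ = -3 kN
  M_B = -Pa²b/L² = -(-6)·8²·8/16² = 12 kN·m
Load 4 — point force P=2 kN at a=4 m (b=L-a=12):
  R_A = Pb²(3a+b)/L³ = 2·12²·(3·4+12)/16³ = 27/16 kN
  M_A = Pab²/L² = 2·4·12²/16² = 9/2 kN·m
  R_B = Pa²(a+3b)/L³ = 2·4²·(4+3·12)/16³ = 5/16 kN
  M_B = -Pa²b/L² = -2·4²·12/16² = -3/2 kN·m
Superposition: R_A = 905/16 kN, M_A = 905/6 kN·m, R_B = 1015/16 kN, M_B = -995/6 kN·m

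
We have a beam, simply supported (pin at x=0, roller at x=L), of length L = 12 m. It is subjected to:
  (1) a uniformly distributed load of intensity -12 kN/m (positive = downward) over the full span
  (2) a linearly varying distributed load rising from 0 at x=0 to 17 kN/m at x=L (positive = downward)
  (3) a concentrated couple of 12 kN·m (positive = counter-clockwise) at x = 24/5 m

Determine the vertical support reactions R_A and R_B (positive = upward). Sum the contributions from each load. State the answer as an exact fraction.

Load 1 — uniform load w=-12 kN/m over full span:
  R_A = wL/2 = (-12)·12/2 = -72 kN
  R_B = wL/2 = (-12)·12/2 = -72 kN
Load 2 — triangular load w₀=17 kN/m (0→w₀ over full span):
  R_A = w₀L/6 = 17·12/6 = 34 kN
  R_B = w₀L/3 = 17·12/3 = 68 kN
Load 3 — applied couple M₀=12 kN·m at a=24/5 m (b=L-a=36/5):
  R_A = M₀/L = 12/12 = 1 kN
  R_B = -M₀/L = -12/12 = -1 kN
Superposition: R_A = -37 kN, R_B = -5 kN

R_A = -37 kN, R_B = -5 kN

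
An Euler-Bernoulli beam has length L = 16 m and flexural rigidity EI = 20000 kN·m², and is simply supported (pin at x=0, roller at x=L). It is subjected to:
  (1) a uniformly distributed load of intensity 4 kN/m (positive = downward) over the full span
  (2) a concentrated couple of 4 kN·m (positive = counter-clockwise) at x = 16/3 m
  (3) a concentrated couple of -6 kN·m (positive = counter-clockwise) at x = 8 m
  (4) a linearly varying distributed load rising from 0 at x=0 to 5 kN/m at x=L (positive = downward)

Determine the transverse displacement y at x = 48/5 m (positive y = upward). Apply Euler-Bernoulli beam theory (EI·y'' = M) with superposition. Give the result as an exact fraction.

Load 1 — uniform load w=4 kN/m over full span:
  y_1 = -wx(L³-2Lx²+x³)/(24EI) = -4·(48/5)·(16³-2·16·(48/5)²+(48/5)³)/(24·20000) = -63488/390625 m
Load 2 — applied couple M₀=4 kN·m at a=16/3 m (b=L-a=32/3):
  y_2 = (M₀x³/(6L)-M₀(x-a)²/2+C₁x)/EI  [x>a] with C₁=M₀(3b²-L²)/(6L)=32/9 = (4·(48/5)³/(6·16)-4·((48/5)-(16/3))²/2+(32/9)·(48/5))/20000 = 1216/703125 m
Load 3 — applied couple M₀=-6 kN·m at a=8 m (b=L-a=8):
  y_3 = (M₀x³/(6L)-M₀(x-a)²/2+C₁x)/EI  [x>a] with C₁=M₀(3b²-L²)/(6L)=4 = ((-6)·(48/5)³/(6·16)-(-6)·((48/5)-8)²/2+4·(48/5))/20000 = -36/78125 m
Load 4 — triangular load w₀=5 kN/m (0→w₀ over full span):
  y_4 = -w₀x(7L⁴-10L²x²+3x⁴)/(360LEI) = -5·(48/5)·(7·16⁴-10·16²·(48/5)²+3·(48/5)⁴)/(360·16·20000) = -606208/5859375 m
Superposition: y = Σ y_i = -4653284/17578125 m ≈ -0.264720 m

y(48/5) = -4653284/17578125 m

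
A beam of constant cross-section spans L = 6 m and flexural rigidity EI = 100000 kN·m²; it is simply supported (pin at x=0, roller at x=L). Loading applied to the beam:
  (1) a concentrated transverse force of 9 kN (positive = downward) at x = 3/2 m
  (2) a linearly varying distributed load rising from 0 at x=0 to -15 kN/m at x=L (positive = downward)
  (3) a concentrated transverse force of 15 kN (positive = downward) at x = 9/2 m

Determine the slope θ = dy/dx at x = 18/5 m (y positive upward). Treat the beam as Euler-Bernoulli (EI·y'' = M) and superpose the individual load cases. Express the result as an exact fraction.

θ(18/5) = -14643/200000000 rad

Load 1 — point force P=9 kN at a=3/2 m (b=L-a=9/2):
  θ_1 = -Pa(2L²-6Lx+3x²+a²)/(6LEI)  [x>a] = -9·(3/2)·(2·6²-6·6·(18/5)+3·(18/5)²+(3/2)²)/(6·6·100000) = 4941/80000000 rad
Load 2 — triangular load w₀=-15 kN/m (0→w₀ over full span):
  θ_2 = -w₀(7L⁴-30L²x²+15x⁴)/(360LEI) = -(-15)·(7·6⁴-30·6²·(18/5)²+15·(18/5)⁴)/(360·6·100000) = -261/1562500 rad
Load 3 — point force P=15 kN at a=9/2 m (b=L-a=3/2):
  θ_3 = -Pb(L²-b²-3x²)/(6LEI)  [x≤a] = -15·(3/2)·(6²-(3/2)²-3·(18/5)²)/(6·6·100000) = 513/16000000 rad
Superposition: θ = Σ θ_i = -14643/200000000 rad ≈ -0.000073 rad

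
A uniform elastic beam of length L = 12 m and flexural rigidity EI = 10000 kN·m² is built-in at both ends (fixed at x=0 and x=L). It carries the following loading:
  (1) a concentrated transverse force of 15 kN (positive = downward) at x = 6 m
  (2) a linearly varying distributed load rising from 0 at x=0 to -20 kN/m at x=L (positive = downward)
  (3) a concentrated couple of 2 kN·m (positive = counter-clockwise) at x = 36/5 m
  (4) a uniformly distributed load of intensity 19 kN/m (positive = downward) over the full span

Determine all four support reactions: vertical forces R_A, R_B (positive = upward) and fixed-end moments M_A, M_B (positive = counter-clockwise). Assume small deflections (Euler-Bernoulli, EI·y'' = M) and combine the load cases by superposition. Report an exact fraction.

Load 1 — point force P=15 kN at a=6 m (b=L-a=6):
  R_A = Pb²(3a+b)/L³ = 15·6²·(3·6+6)/12³ = 15/2 kN
  M_A = Pab²/L² = 15·6·6²/12² = 45/2 kN·m
  R_B = Pa²(a+3b)/L³ = 15·6²·(6+3·6)/12³ = 15/2 kN
  M_B = -Pa²b/L² = -15·6²·6/12² = -45/2 kN·m
Load 2 — triangular load w₀=-20 kN/m (0→w₀ over full span):
  R_A = 3w₀L/20 = 3·(-20)·12/20 = -36 kN
  M_A = w₀L²/30 = (-20)·12²/30 = -96 kN·m
  R_B = 7w₀L/20 = 7·(-20)·12/20 = -84 kN
  M_B = -w₀L²/20 = -(-20)·12²/20 = 144 kN·m
Load 3 — applied couple M₀=2 kN·m at a=36/5 m (b=L-a=24/5):
  R_A = 6M₀ab/L³ = 6·2·(36/5)·(24/5)/12³ = 6/25 kN
  M_A = M₀b(2a-b)/L² = 2·(24/5)·(2·(36/5)-(24/5))/12² = 16/25 kN·m
  R_B = -6M₀ab/L³ = -6·2·(36/5)·(24/5)/12³ = -6/25 kN
  M_B = M₀a(2b-a)/L² = 2·(36/5)·(2·(24/5)-(36/5))/12² = 6/25 kN·m
Load 4 — uniform load w=19 kN/m over full span:
  R_A = wL/2 = 19·12/2 = 114 kN
  M_A = wL²/12 = 19·12²/12 = 228 kN·m
  R_B = wL/2 = 19·12/2 = 114 kN
  M_B = -wL²/12 = -19·12²/12 = -228 kN·m
Superposition: R_A = 4287/50 kN, M_A = 7757/50 kN·m, R_B = 1863/50 kN, M_B = -5313/50 kN·m

R_A = 4287/50 kN, M_A = 7757/50 kN·m, R_B = 1863/50 kN, M_B = -5313/50 kN·m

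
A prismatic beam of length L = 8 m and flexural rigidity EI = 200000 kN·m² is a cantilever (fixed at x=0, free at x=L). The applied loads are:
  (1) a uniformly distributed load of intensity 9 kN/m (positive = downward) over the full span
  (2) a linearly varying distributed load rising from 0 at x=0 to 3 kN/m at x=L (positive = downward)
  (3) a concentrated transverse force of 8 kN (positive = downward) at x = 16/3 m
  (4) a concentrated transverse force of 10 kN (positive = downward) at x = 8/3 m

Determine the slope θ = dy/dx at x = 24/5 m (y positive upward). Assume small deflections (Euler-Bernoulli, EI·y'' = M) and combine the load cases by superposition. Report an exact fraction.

Load 1 — uniform load w=9 kN/m over full span:
  θ_1 = -wx(x²-3Lx+3L²)/(6EI) = -9·(24/5)·((24/5)²-3·8·(24/5)+3·8²)/(6·200000) = -1404/390625 rad
Load 2 — triangular load w₀=3 kN/m (0→w₀ over full span):
  θ_2 = (w₀Lx²/4-w₀L²x/3-w₀x⁴/(24L))/EI = (3·8·(24/5)²/4-3·8²·(24/5)/3-3·(24/5)⁴/(24·8))/200000 = -1731/1953125 rad
Load 3 — point force P=8 kN at a=16/3 m (b=L-a=8/3):
  θ_3 = -Px(2a-x)/(2EI)  [x≤a] = -8·(24/5)·(2·(16/3)-(24/5))/(2·200000) = -44/78125 rad
Load 4 — point force P=10 kN at a=8/3 m (b=L-a=16/3):
  θ_4 = -Pa²/(2EI)  [x>a] = -10·(8/3)²/(2·200000) = -1/5625 rad
Superposition: θ = Σ θ_i = -91784/17578125 rad ≈ -0.005221 rad

θ(24/5) = -91784/17578125 rad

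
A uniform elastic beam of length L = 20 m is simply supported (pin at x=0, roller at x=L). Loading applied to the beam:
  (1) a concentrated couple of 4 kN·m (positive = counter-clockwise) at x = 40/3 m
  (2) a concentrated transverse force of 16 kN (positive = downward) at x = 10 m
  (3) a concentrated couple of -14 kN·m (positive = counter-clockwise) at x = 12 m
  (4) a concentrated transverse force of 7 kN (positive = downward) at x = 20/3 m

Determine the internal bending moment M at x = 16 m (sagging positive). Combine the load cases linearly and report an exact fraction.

Load 1 — applied couple M₀=4 kN·m at a=40/3 m (b=L-a=20/3):
  M_1 = M₀x/L - M₀  [x>a] = 4·16/20 - 4 = -4/5 kN·m
Load 2 — point force P=16 kN at a=10 m (b=L-a=10):
  M_2 = Pa(L-x)/L  [x>a] = 16·10·(20-16)/20 = 32 kN·m
Load 3 — applied couple M₀=-14 kN·m at a=12 m (b=L-a=8):
  M_3 = M₀x/L - M₀  [x>a] = (-14)·16/20 - (-14) = 14/5 kN·m
Load 4 — point force P=7 kN at a=20/3 m (b=L-a=40/3):
  M_4 = Pa(L-x)/L  [x>a] = 7·(20/3)·(20-16)/20 = 28/3 kN·m
Superposition: M = Σ M_i = 130/3 kN·m ≈ 43.333333 kN·m

M(16) = 130/3 kN·m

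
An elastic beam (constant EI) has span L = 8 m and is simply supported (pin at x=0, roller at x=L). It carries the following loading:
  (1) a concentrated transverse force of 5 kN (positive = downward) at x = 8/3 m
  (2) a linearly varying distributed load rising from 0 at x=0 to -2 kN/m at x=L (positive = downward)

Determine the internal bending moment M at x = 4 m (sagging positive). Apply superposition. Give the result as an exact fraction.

Load 1 — point force P=5 kN at a=8/3 m (b=L-a=16/3):
  M_1 = Pa(L-x)/L  [x>a] = 5·(8/3)·(8-4)/8 = 20/3 kN·m
Load 2 — triangular load w₀=-2 kN/m (0→w₀ over full span):
  M_2 = w₀Lx/6 - w₀x³/(6L) = (-2)·8·4/6 - (-2)·4³/(6·8) = -8 kN·m
Superposition: M = Σ M_i = -4/3 kN·m ≈ -1.333333 kN·m

M(4) = -4/3 kN·m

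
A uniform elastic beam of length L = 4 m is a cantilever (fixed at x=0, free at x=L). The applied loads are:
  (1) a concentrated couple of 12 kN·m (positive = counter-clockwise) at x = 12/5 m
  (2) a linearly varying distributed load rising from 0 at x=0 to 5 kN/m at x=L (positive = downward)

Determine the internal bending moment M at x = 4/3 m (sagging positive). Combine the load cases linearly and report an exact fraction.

M(4/3) = -148/81 kN·m

Load 1 — applied couple M₀=12 kN·m at a=12/5 m (b=L-a=8/5):
  M_1 = M₀  [x≤a] = 12 = 12 kN·m
Load 2 — triangular load w₀=5 kN/m (0→w₀ over full span):
  M_2 = w₀Lx/2 - w₀L²/3 - w₀x³/(6L) = 5·4·(4/3)/2 - 5·4²/3 - 5·(4/3)³/(6·4) = -1120/81 kN·m
Superposition: M = Σ M_i = -148/81 kN·m ≈ -1.827160 kN·m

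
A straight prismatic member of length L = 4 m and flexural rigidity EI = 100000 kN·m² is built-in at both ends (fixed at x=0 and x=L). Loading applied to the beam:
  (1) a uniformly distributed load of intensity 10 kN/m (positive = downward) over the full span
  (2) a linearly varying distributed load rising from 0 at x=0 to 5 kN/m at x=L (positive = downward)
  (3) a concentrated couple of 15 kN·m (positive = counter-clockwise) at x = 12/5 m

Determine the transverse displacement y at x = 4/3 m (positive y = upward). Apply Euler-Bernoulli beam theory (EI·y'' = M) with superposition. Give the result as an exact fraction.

y(4/3) = -983/11390625 m

Load 1 — uniform load w=10 kN/m over full span:
  y_1 = -wx²(L-x)²/(24EI) = -10·(4/3)²·(4-(4/3))²/(24·100000) = -8/151875 m
Load 2 — triangular load w₀=5 kN/m (0→w₀ over full span):
  y_2 = -w₀x²(L-x)²(x+2L)/(120LEI) = -5·(4/3)²·(4-(4/3))²·((4/3)+2·4)/(120·4·100000) = -28/2278125 m
Load 3 — applied couple M₀=15 kN·m at a=12/5 m (b=L-a=8/5):
  y_3 = (R_Ax³/6 - M_Ax²/2)/EI  [x≤a] with R_A=27/5, M_A=24/5 = ((27/5)·(4/3)³/6 - (24/5)·(4/3)²/2)/100000 = -1/46875 m
Superposition: y = Σ y_i = -983/11390625 m ≈ -0.000086 m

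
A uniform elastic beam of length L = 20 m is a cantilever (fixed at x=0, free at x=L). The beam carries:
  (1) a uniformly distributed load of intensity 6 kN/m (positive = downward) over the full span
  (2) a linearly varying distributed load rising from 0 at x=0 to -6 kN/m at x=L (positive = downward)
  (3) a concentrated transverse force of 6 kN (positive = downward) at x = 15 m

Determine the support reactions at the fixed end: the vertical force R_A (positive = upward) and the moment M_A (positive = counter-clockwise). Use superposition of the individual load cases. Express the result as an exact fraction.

Load 1 — uniform load w=6 kN/m over full span:
  R_A = wL = 6·20 = 120 kN
  M_A = wL²/2 = 6·20²/2 = 1200 kN·m
Load 2 — triangular load w₀=-6 kN/m (0→w₀ over full span):
  R_A = w₀L/2 = (-6)·20/2 = -60 kN
  M_A = w₀L²/3 = (-6)·20²/3 = -800 kN·m
Load 3 — point force P=6 kN at a=15 m (b=L-a=5):
  R_A = P = 6 kN
  M_A = Pa = 6·15 = 90 kN·m
Superposition: R_A = 66 kN, M_A = 490 kN·m

R_A = 66 kN, M_A = 490 kN·m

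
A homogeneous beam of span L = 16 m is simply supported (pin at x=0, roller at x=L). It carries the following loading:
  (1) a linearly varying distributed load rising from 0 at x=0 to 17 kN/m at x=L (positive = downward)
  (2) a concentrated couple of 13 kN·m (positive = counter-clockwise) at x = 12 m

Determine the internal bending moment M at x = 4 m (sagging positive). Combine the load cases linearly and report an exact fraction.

Load 1 — triangular load w₀=17 kN/m (0→w₀ over full span):
  M_1 = w₀Lx/6 - w₀x³/(6L) = 17·16·4/6 - 17·4³/(6·16) = 170 kN·m
Load 2 — applied couple M₀=13 kN·m at a=12 m (b=L-a=4):
  M_2 = M₀x/L  [x≤a] = 13·4/16 = 13/4 kN·m
Superposition: M = Σ M_i = 693/4 kN·m ≈ 173.250000 kN·m

M(4) = 693/4 kN·m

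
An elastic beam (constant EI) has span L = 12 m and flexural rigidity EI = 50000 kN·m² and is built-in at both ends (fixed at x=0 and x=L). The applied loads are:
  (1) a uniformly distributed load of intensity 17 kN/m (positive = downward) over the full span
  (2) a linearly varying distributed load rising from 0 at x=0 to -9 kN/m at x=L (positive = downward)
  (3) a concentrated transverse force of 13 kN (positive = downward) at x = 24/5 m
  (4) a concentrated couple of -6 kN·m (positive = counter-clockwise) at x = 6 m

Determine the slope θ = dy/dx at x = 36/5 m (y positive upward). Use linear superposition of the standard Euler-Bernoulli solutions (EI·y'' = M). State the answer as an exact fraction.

Load 1 — uniform load w=17 kN/m over full span:
  θ_1 = -wx(L-x)(L-2x)/(12EI) = -17·(36/5)·(12-(36/5))·(12-2·(36/5))/(12·50000) = 918/390625 rad
Load 2 — triangular load w₀=-9 kN/m (0→w₀ over full span):
  θ_2 = -w₀(2x(L-x)(L-2x)(x+2L)+x²(L-x)²)/(120LEI) = -(-9)·(2·(36/5)·(12-(36/5))·(12-2·(36/5))·((36/5)+2·12)+(36/5)²·(12-(36/5))²)/(120·12·50000) = -972/1953125 rad
Load 3 — point force P=13 kN at a=24/5 m (b=L-a=36/5):
  θ_3 = Pa²(L-x)(2bL-(3b+a)(L-x))/(2L³EI)  [x>a] = 13·(24/5)²·(12-(36/5))·(2·(36/5)·12-(3·(36/5)+(24/5))·(12-(36/5)))/(2·12³·50000) = 3744/9765625 rad
Load 4 — applied couple M₀=-6 kN·m at a=6 m (b=L-a=6):
  θ_4 = (R_Ax²/2 - M_Ax - M₀(x-a))/EI  [x>a] with R_A=-3/4, M_A=-3/2 = ((-3/4)·(36/5)²/2 - (-3/2)·(36/5) - (-6)·((36/5)-6))/50000 = -9/312500 rad
Superposition: θ = Σ θ_i = 86211/39062500 rad ≈ 0.002207 rad

θ(36/5) = 86211/39062500 rad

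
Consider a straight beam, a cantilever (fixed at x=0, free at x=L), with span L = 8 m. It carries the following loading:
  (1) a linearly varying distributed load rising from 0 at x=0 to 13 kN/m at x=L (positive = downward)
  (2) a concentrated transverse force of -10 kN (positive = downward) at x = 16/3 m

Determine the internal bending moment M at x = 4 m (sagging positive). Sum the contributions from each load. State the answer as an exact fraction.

Load 1 — triangular load w₀=13 kN/m (0→w₀ over full span):
  M_1 = w₀Lx/2 - w₀L²/3 - w₀x³/(6L) = 13·8·4/2 - 13·8²/3 - 13·4³/(6·8) = -260/3 kN·m
Load 2 — point force P=-10 kN at a=16/3 m (b=L-a=8/3):
  M_2 = -P(a-x)  [x≤a] = -(-10)·((16/3)-4) = 40/3 kN·m
Superposition: M = Σ M_i = -220/3 kN·m ≈ -73.333333 kN·m

M(4) = -220/3 kN·m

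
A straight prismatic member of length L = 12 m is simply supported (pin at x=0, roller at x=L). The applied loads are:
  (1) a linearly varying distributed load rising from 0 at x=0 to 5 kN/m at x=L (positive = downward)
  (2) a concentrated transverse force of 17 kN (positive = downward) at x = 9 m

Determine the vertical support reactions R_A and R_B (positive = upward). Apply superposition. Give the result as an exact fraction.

R_A = 57/4 kN, R_B = 131/4 kN

Load 1 — triangular load w₀=5 kN/m (0→w₀ over full span):
  R_A = w₀L/6 = 5·12/6 = 10 kN
  R_B = w₀L/3 = 5·12/3 = 20 kN
Load 2 — point force P=17 kN at a=9 m (b=L-a=3):
  R_A = Pb/L = 17·3/12 = 17/4 kN
  R_B = Pa/L = 17·9/12 = 51/4 kN
Superposition: R_A = 57/4 kN, R_B = 131/4 kN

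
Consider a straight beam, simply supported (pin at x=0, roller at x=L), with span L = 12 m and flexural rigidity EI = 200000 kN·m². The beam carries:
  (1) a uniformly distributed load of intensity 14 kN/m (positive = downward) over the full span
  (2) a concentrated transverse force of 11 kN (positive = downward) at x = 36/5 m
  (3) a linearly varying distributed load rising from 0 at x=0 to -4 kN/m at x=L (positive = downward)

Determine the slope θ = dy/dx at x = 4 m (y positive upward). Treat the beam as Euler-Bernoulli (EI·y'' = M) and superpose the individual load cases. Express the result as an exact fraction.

Load 1 — uniform load w=14 kN/m over full span:
  θ_1 = -w(L³-6Lx²+4x³)/(24EI) = -14·(12³-6·12·4²+4·4³)/(24·200000) = -91/37500 rad
Load 2 — point force P=11 kN at a=36/5 m (b=L-a=24/5):
  θ_2 = -Pb(L²-b²-3x²)/(6LEI)  [x≤a] = -11·(24/5)·(12²-(24/5)²-3·4²)/(6·12·200000) = -209/781250 rad
Load 3 — triangular load w₀=-4 kN/m (0→w₀ over full span):
  θ_3 = -w₀(7L⁴-30L²x²+15x⁴)/(360LEI) = -(-4)·(7·12⁴-30·12²·4²+15·4⁴)/(360·12·200000) = 52/140625 rad
Superposition: θ = Σ θ_i = -32687/14062500 rad ≈ -0.002324 rad

θ(4) = -32687/14062500 rad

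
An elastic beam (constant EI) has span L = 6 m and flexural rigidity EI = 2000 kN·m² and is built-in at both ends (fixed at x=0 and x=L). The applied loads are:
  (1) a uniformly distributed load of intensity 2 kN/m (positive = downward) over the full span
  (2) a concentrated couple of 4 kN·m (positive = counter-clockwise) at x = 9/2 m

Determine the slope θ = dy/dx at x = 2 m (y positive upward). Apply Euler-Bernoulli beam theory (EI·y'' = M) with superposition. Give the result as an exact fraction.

Load 1 — uniform load w=2 kN/m over full span:
  θ_1 = -wx(L-x)(L-2x)/(12EI) = -2·2·(6-2)·(6-2·2)/(12·2000) = -1/750 rad
Load 2 — applied couple M₀=4 kN·m at a=9/2 m (b=L-a=3/2):
  θ_2 = (R_Ax²/2 - M_Ax)/EI  [x≤a] with R_A=3/4, M_A=5/4 = ((3/4)·2²/2 - (5/4)·2)/2000 = -1/2000 rad
Superposition: θ = Σ θ_i = -11/6000 rad ≈ -0.001833 rad

θ(2) = -11/6000 rad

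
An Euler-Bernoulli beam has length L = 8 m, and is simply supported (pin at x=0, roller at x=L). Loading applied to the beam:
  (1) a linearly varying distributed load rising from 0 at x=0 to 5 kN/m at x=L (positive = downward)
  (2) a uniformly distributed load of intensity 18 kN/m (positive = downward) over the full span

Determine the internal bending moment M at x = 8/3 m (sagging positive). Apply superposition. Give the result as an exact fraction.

M(8/3) = 11648/81 kN·m

Load 1 — triangular load w₀=5 kN/m (0→w₀ over full span):
  M_1 = w₀Lx/6 - w₀x³/(6L) = 5·8·(8/3)/6 - 5·(8/3)³/(6·8) = 1280/81 kN·m
Load 2 — uniform load w=18 kN/m over full span:
  M_2 = wx(L-x)/2 = 18·(8/3)·(8-(8/3))/2 = 128 kN·m
Superposition: M = Σ M_i = 11648/81 kN·m ≈ 143.802469 kN·m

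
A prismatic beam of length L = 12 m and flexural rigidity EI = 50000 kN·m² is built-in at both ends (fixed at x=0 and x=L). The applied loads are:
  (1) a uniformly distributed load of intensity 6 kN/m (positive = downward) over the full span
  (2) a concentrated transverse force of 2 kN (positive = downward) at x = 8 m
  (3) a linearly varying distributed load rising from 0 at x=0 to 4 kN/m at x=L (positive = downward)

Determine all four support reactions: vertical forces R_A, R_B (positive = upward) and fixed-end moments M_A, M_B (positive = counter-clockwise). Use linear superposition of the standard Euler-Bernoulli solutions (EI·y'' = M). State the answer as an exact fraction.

R_A = 5902/135 kN, M_A = 4184/45 kN·m, R_B = 7328/135 kN, M_B = -4696/45 kN·m

Load 1 — uniform load w=6 kN/m over full span:
  R_A = wL/2 = 6·12/2 = 36 kN
  M_A = wL²/12 = 6·12²/12 = 72 kN·m
  R_B = wL/2 = 6·12/2 = 36 kN
  M_B = -wL²/12 = -6·12²/12 = -72 kN·m
Load 2 — point force P=2 kN at a=8 m (b=L-a=4):
  R_A = Pb²(3a+b)/L³ = 2·4²·(3·8+4)/12³ = 14/27 kN
  M_A = Pab²/L² = 2·8·4²/12² = 16/9 kN·m
  R_B = Pa²(a+3b)/L³ = 2·8²·(8+3·4)/12³ = 40/27 kN
  M_B = -Pa²b/L² = -2·8²·4/12² = -32/9 kN·m
Load 3 — triangular load w₀=4 kN/m (0→w₀ over full span):
  R_A = 3w₀L/20 = 3·4·12/20 = 36/5 kN
  M_A = w₀L²/30 = 4·12²/30 = 96/5 kN·m
  R_B = 7w₀L/20 = 7·4·12/20 = 84/5 kN
  M_B = -w₀L²/20 = -4·12²/20 = -144/5 kN·m
Superposition: R_A = 5902/135 kN, M_A = 4184/45 kN·m, R_B = 7328/135 kN, M_B = -4696/45 kN·m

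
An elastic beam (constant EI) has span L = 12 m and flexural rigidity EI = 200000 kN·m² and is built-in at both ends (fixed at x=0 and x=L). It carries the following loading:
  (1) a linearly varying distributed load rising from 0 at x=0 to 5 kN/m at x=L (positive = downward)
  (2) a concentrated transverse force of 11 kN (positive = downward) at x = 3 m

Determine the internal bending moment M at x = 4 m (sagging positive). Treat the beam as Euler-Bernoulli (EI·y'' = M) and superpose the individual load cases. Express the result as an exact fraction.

Load 1 — triangular load w₀=5 kN/m (0→w₀ over full span):
  M_1 = 3w₀Lx/20 - w₀L²/30 - w₀x³/(6L) = 3·5·12·4/20 - 5·12²/30 - 5·4³/(6·12) = 68/9 kN·m
Load 2 — point force P=11 kN at a=3 m (b=L-a=9):
  M_2 = Pa²(a+3b)(L-x)/L³ - Pa²b/L²  [x>a] = 11·3²·(3+3·9)·(12-4)/12³ - 11·3²·9/12² = 121/16 kN·m
Superposition: M = Σ M_i = 2177/144 kN·m ≈ 15.118056 kN·m

M(4) = 2177/144 kN·m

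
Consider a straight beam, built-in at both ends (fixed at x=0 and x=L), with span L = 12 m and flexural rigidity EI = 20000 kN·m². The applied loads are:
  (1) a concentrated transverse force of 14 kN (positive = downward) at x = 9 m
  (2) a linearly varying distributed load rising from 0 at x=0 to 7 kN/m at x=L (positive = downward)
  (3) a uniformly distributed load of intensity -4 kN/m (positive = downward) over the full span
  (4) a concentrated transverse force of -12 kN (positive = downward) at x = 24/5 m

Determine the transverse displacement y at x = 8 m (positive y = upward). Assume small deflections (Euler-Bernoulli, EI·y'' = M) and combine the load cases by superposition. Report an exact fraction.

Load 1 — point force P=14 kN at a=9 m (b=L-a=3):
  y_1 = -Pb²x²(3aL-(3a+b)x)/(6L³EI)  [x≤a] = -14·3²·8²·(3·9·12-(3·9+3)·8)/(6·12³·20000) = -49/15000 m
Load 2 — triangular load w₀=7 kN/m (0→w₀ over full span):
  y_2 = -w₀x²(L-x)²(x+2L)/(120LEI) = -7·8²·(12-8)²·(8+2·12)/(120·12·20000) = -224/28125 m
Load 3 — uniform load w=-4 kN/m over full span:
  y_3 = -wx²(L-x)²/(24EI) = -(-4)·8²·(12-8)²/(24·20000) = 16/1875 m
Load 4 — point force P=-12 kN at a=24/5 m (b=L-a=36/5):
  y_4 = -Pa²(L-x)²(3bL-(3b+a)(L-x))/(6L³EI)  [x>a] = -(-12)·(24/5)²·(12-8)²·(3·(36/5)·12-(3·(36/5)+(24/5))·(12-8))/(6·12³·20000) = 256/78125 m
Superposition: y = Σ y_i = 3257/5625000 m ≈ 0.000579 m

y(8) = 3257/5625000 m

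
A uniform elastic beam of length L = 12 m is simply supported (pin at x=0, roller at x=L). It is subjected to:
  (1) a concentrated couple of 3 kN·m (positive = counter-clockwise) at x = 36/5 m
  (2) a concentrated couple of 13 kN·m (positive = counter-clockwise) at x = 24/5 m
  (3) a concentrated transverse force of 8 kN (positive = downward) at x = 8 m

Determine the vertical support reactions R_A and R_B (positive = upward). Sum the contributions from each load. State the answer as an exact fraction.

Load 1 — applied couple M₀=3 kN·m at a=36/5 m (b=L-a=24/5):
  R_A = M₀/L = 3/12 = 1/4 kN
  R_B = -M₀/L = -3/12 = -1/4 kN
Load 2 — applied couple M₀=13 kN·m at a=24/5 m (b=L-a=36/5):
  R_A = M₀/L = 13/12 kN
  R_B = -M₀/L = -13/12 kN
Load 3 — point force P=8 kN at a=8 m (b=L-a=4):
  R_A = Pb/L = 8·4/12 = 8/3 kN
  R_B = Pa/L = 8·8/12 = 16/3 kN
Superposition: R_A = 4 kN, R_B = 4 kN

R_A = 4 kN, R_B = 4 kN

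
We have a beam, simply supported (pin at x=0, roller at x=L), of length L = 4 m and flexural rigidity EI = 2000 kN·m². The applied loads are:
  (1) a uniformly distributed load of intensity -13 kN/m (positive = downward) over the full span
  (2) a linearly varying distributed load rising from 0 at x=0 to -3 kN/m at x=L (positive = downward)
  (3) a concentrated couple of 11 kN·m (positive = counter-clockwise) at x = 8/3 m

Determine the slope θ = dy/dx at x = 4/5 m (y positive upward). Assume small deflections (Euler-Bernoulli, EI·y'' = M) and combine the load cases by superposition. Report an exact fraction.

θ(4/5) = 74681/5625000 rad

Load 1 — uniform load w=-13 kN/m over full span:
  θ_1 = -w(L³-6Lx²+4x³)/(24EI) = -(-13)·(4³-6·4·(4/5)²+4·(4/5)³)/(24·2000) = 429/31250 rad
Load 2 — triangular load w₀=-3 kN/m (0→w₀ over full span):
  θ_2 = -w₀(7L⁴-30L²x²+15x⁴)/(360LEI) = -(-3)·(7·4⁴-30·4²·(4/5)²+15·(4/5)⁴)/(360·4·2000) = 364/234375 rad
Load 3 — applied couple M₀=11 kN·m at a=8/3 m (b=L-a=4/3):
  θ_3 = (M₀x²/(2L)+C₁)/EI  [x≤a] with C₁=M₀(3b²-L²)/(6L)=-44/9 = (11·(4/5)²/(2·4)+(-44/9))/2000 = -451/225000 rad
Superposition: θ = Σ θ_i = 74681/5625000 rad ≈ 0.013277 rad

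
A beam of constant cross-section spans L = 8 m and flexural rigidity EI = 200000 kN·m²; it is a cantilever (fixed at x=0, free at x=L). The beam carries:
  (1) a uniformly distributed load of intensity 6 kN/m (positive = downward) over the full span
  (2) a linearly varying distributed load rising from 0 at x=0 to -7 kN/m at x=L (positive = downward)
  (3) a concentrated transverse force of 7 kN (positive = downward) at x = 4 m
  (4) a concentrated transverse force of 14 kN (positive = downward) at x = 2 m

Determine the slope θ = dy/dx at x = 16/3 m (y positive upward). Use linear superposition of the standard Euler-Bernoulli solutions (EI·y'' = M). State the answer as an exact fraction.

θ(16/3) = -9071/12150000 rad

Load 1 — uniform load w=6 kN/m over full span:
  θ_1 = -wx(x²-3Lx+3L²)/(6EI) = -6·(16/3)·((16/3)²-3·8·(16/3)+3·8²)/(6·200000) = -208/84375 rad
Load 2 — triangular load w₀=-7 kN/m (0→w₀ over full span):
  θ_2 = (w₀Lx²/4-w₀L²x/3-w₀x⁴/(24L))/EI = ((-7)·8·(16/3)²/4-(-7)·8²·(16/3)/3-(-7)·(16/3)⁴/(24·8))/200000 = 1624/759375 rad
Load 3 — point force P=7 kN at a=4 m (b=L-a=4):
  θ_3 = -Pa²/(2EI)  [x>a] = -7·4²/(2·200000) = -7/25000 rad
Load 4 — point force P=14 kN at a=2 m (b=L-a=6):
  θ_4 = -Pa²/(2EI)  [x>a] = -14·2²/(2·200000) = -7/50000 rad
Superposition: θ = Σ θ_i = -9071/12150000 rad ≈ -0.000747 rad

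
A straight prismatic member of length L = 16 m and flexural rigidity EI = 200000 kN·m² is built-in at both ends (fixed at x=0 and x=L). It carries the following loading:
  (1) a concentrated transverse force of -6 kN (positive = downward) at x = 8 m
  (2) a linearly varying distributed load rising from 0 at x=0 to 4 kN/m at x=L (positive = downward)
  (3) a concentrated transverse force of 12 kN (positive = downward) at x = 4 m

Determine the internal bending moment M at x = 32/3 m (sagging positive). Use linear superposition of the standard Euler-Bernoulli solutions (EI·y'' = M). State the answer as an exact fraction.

Load 1 — point force P=-6 kN at a=8 m (b=L-a=8):
  M_1 = Pa²(a+3b)(L-x)/L³ - Pa²b/L²  [x>a] = (-6)·8²·(8+3·8)·(16-(32/3))/16³ - (-6)·8²·8/16² = -4 kN·m
Load 2 — triangular load w₀=4 kN/m (0→w₀ over full span):
  M_2 = 3w₀Lx/20 - w₀L²/30 - w₀x³/(6L) = 3·4·16·(32/3)/20 - 4·16²/30 - 4·(32/3)³/(6·16) = 7168/405 kN·m
Load 3 — point force P=12 kN at a=4 m (b=L-a=12):
  M_3 = Pa²(a+3b)(L-x)/L³ - Pa²b/L²  [x>a] = 12·4²·(4+3·12)·(16-(32/3))/16³ - 12·4²·12/16² = 1 kN·m
Superposition: M = Σ M_i = 5953/405 kN·m ≈ 14.698765 kN·m

M(32/3) = 5953/405 kN·m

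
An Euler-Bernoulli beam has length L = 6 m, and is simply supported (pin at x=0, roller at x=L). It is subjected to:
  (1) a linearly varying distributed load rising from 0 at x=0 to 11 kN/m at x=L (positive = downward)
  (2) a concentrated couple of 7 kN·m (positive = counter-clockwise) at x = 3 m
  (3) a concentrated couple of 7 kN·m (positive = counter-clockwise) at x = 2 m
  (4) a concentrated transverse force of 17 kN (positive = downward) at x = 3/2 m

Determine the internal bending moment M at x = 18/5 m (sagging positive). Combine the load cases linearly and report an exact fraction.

M(18/5) = 3743/125 kN·m

Load 1 — triangular load w₀=11 kN/m (0→w₀ over full span):
  M_1 = w₀Lx/6 - w₀x³/(6L) = 11·6·(18/5)/6 - 11·(18/5)³/(6·6) = 3168/125 kN·m
Load 2 — applied couple M₀=7 kN·m at a=3 m (b=L-a=3):
  M_2 = M₀x/L - M₀  [x>a] = 7·(18/5)/6 - 7 = -14/5 kN·m
Load 3 — applied couple M₀=7 kN·m at a=2 m (b=L-a=4):
  M_3 = M₀x/L - M₀  [x>a] = 7·(18/5)/6 - 7 = -14/5 kN·m
Load 4 — point force P=17 kN at a=3/2 m (b=L-a=9/2):
  M_4 = Pa(L-x)/L  [x>a] = 17·(3/2)·(6-(18/5))/6 = 51/5 kN·m
Superposition: M = Σ M_i = 3743/125 kN·m ≈ 29.944000 kN·m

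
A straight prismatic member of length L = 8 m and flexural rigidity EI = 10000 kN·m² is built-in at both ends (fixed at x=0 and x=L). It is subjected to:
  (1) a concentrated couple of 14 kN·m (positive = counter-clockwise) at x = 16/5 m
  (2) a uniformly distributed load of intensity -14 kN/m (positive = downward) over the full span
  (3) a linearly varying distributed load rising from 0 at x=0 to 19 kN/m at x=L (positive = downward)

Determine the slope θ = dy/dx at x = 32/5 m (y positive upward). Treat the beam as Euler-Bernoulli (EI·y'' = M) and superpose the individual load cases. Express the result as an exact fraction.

Load 1 — applied couple M₀=14 kN·m at a=16/5 m (b=L-a=24/5):
  θ_1 = (R_Ax²/2 - M_Ax - M₀(x-a))/EI  [x>a] with R_A=63/25, M_A=42/25 = ((63/25)·(32/5)²/2 - (42/25)·(32/5) - 14·((32/5)-(16/5)))/10000 = -154/390625 rad
Load 2 — uniform load w=-14 kN/m over full span:
  θ_2 = -wx(L-x)(L-2x)/(12EI) = -(-14)·(32/5)·(8-(32/5))·(8-2·(32/5))/(12·10000) = -448/78125 rad
Load 3 — triangular load w₀=19 kN/m (0→w₀ over full span):
  θ_3 = -w₀(2x(L-x)(L-2x)(x+2L)+x²(L-x)²)/(120LEI) = -19·(2·(32/5)·(8-(32/5))·(8-2·(32/5))·((32/5)+2·8)+(32/5)²·(8-(32/5))²)/(120·8·10000) = 4864/1171875 rad
Superposition: θ = Σ θ_i = -2318/1171875 rad ≈ -0.001978 rad

θ(32/5) = -2318/1171875 rad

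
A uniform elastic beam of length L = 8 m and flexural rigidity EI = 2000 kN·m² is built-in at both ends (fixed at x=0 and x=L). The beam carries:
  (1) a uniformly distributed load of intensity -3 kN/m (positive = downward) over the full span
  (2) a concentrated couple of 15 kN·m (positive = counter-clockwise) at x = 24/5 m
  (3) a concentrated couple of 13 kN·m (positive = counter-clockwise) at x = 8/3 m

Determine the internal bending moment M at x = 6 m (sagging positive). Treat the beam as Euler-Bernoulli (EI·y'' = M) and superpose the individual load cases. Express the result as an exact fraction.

Load 1 — uniform load w=-3 kN/m over full span:
  M_1 = wLx/2 - wL²/12 - wx²/2 = (-3)·8·6/2 - (-3)·8²/12 - (-3)·6²/2 = -2 kN·m
Load 2 — applied couple M₀=15 kN·m at a=24/5 m (b=L-a=16/5):
  M_2 = R_Ax - M_A - M₀  [x>a] with R_A=27/10, M_A=24/5 = (27/10)·6 - (24/5) - 15 = -18/5 kN·m
Load 3 — applied couple M₀=13 kN·m at a=8/3 m (b=L-a=16/3):
  M_3 = R_Ax - M_A - M₀  [x>a] with R_A=13/6, M_A=0 = (13/6)·6 - 0 - 13 = 0 kN·m
Superposition: M = Σ M_i = -28/5 kN·m ≈ -5.600000 kN·m

M(6) = -28/5 kN·m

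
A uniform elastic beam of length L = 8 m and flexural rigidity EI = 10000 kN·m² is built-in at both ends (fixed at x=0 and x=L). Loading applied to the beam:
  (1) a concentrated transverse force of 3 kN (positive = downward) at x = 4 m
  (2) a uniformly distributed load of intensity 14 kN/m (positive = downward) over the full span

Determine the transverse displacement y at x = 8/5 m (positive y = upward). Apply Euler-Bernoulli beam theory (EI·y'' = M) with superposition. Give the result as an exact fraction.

y(8/5) = -7498/1171875 m

Load 1 — point force P=3 kN at a=4 m (b=L-a=4):
  y_1 = -Pb²x²(3aL-(3a+b)x)/(6L³EI)  [x≤a] = -3·4²·(8/5)²·(3·4·8-(3·4+4)·(8/5))/(6·8³·10000) = -22/78125 m
Load 2 — uniform load w=14 kN/m over full span:
  y_2 = -wx²(L-x)²/(24EI) = -14·(8/5)²·(8-(8/5))²/(24·10000) = -7168/1171875 m
Superposition: y = Σ y_i = -7498/1171875 m ≈ -0.006398 m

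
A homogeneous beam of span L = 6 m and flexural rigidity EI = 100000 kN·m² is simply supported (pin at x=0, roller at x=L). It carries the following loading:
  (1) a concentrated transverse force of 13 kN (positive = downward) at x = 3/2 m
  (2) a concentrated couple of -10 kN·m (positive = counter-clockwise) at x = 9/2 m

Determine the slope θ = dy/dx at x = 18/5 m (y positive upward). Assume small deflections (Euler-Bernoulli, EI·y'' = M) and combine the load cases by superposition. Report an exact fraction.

Load 1 — point force P=13 kN at a=3/2 m (b=L-a=9/2):
  θ_1 = -Pa(2L²-6Lx+3x²+a²)/(6LEI)  [x>a] = -13·(3/2)·(2·6²-6·6·(18/5)+3·(18/5)²+(3/2)²)/(6·6·100000) = 7137/80000000 rad
Load 2 — applied couple M₀=-10 kN·m at a=9/2 m (b=L-a=3/2):
  θ_2 = (M₀x²/(2L)+C₁)/EI  [x≤a] with C₁=M₀(3b²-L²)/(6L)=65/8 = ((-10)·(18/5)²/(2·6)+(65/8))/100000 = -107/4000000 rad
Superposition: θ = Σ θ_i = 4997/80000000 rad ≈ 0.000062 rad

θ(18/5) = 4997/80000000 rad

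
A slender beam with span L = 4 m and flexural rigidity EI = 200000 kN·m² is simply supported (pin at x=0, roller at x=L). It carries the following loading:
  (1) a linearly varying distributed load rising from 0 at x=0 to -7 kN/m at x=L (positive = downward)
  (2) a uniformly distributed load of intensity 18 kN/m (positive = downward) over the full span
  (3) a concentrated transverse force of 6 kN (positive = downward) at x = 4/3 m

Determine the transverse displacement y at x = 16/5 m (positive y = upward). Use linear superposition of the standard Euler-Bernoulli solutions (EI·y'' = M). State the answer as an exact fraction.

y(16/5) = -210769/1318359375 m

Load 1 — triangular load w₀=-7 kN/m (0→w₀ over full span):
  y_1 = -w₀x(7L⁴-10L²x²+3x⁴)/(360LEI) = -(-7)·(16/5)·(7·4⁴-10·4²·(16/5)²+3·(16/5)⁴)/(360·4·200000) = 1778/48828125 m
Load 2 — uniform load w=18 kN/m over full span:
  y_2 = -wx(L³-2Lx²+x³)/(24EI) = -18·(16/5)·(4³-2·4·(16/5)²+(16/5)³)/(24·200000) = -348/1953125 m
Load 3 — point force P=6 kN at a=4/3 m (b=L-a=8/3):
  y_3 = -Pa(L-x)(2Lx-a²-x²)/(6LEI)  [x>a] = -6·(4/3)·(4-(16/5))·(2·4·(16/5)-(4/3)²-(16/5)²)/(6·4·200000) = -191/10546875 m
Superposition: y = Σ y_i = -210769/1318359375 m ≈ -0.000160 m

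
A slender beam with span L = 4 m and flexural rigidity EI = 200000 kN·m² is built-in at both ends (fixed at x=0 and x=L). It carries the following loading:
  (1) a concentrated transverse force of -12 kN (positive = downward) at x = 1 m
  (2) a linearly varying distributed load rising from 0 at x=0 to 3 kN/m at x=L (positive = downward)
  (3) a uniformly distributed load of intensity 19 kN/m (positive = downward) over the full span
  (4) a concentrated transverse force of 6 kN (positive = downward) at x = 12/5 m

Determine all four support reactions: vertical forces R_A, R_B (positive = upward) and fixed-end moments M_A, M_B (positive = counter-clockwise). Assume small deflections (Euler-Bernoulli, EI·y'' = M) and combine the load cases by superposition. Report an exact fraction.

R_A = 31787/1000 kN, M_A = 33731/1500 kN·m, R_B = 44213/1000 kN, M_B = -43409/1500 kN·m

Load 1 — point force P=-12 kN at a=1 m (b=L-a=3):
  R_A = Pb²(3a+b)/L³ = (-12)·3²·(3·1+3)/4³ = -81/8 kN
  M_A = Pab²/L² = (-12)·1·3²/4² = -27/4 kN·m
  R_B = Pa²(a+3b)/L³ = (-12)·1²·(1+3·3)/4³ = -15/8 kN
  M_B = -Pa²b/L² = -(-12)·1²·3/4² = 9/4 kN·m
Load 2 — triangular load w₀=3 kN/m (0→w₀ over full span):
  R_A = 3w₀L/20 = 3·3·4/20 = 9/5 kN
  M_A = w₀L²/30 = 3·4²/30 = 8/5 kN·m
  R_B = 7w₀L/20 = 7·3·4/20 = 21/5 kN
  M_B = -w₀L²/20 = -3·4²/20 = -12/5 kN·m
Load 3 — uniform load w=19 kN/m over full span:
  R_A = wL/2 = 19·4/2 = 38 kN
  M_A = wL²/12 = 19·4²/12 = 76/3 kN·m
  R_B = wL/2 = 19·4/2 = 38 kN
  M_B = -wL²/12 = -19·4²/12 = -76/3 kN·m
Load 4 — point force P=6 kN at a=12/5 m (b=L-a=8/5):
  R_A = Pb²(3a+b)/L³ = 6·(8/5)²·(3·(12/5)+(8/5))/4³ = 264/125 kN
  M_A = Pab²/L² = 6·(12/5)·(8/5)²/4² = 288/125 kN·m
  R_B = Pa²(a+3b)/L³ = 6·(12/5)²·((12/5)+3·(8/5))/4³ = 486/125 kN
  M_B = -Pa²b/L² = -6·(12/5)²·(8/5)/4² = -432/125 kN·m
Superposition: R_A = 31787/1000 kN, M_A = 33731/1500 kN·m, R_B = 44213/1000 kN, M_B = -43409/1500 kN·m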